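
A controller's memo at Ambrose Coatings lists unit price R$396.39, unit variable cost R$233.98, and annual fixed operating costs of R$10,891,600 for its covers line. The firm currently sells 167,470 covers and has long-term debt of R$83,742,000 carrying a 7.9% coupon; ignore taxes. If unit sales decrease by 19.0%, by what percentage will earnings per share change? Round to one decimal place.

Contribution at this volume is 167,470 × R$162.41 = R$27,198,802.70.
Subtracting fixed costs: EBIT = R$27,198,802.70 − R$10,891,600 = R$16,307,202.70.
Interest = R$6,615,618.00, so EBIT − I = R$9,691,584.70.
DCL = total CM / (EBIT − I) = R$27,198,802.70 / R$9,691,584.70 = 2.8064.
%ΔEPS = DCL × %ΔSales = 2.8064 × -19.0% = -53.3%.

-53.3%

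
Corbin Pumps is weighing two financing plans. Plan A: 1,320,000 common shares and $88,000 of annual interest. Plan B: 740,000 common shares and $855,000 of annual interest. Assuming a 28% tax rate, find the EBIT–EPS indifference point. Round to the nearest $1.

$1,833,586

Set EPS_A = EPS_B: (EBIT − $88,000)(1 − 0.28) ÷ 1,320,000 = (EBIT − $855,000)(1 − 0.28) ÷ 740,000.
The (1 − t) factor cancels: (EBIT − 88,000) × 740,000 = (EBIT − 855,000) × 1,320,000.
EBIT × (1,320,000 − 740,000) = 855,000 × 1,320,000 − 88,000 × 740,000 = 1,063,480,000,000, so EBIT = 1,063,480,000,000 ÷ 580,000 = 1,833,586.21.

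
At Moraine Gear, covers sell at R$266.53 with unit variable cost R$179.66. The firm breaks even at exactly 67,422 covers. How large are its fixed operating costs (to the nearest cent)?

Each unit contributes R$266.53 − R$179.66 = R$86.87.
Fixed costs = break-even units × CM = 67,422 × R$86.87 = R$5,856,949.14.

R$5,856,949.14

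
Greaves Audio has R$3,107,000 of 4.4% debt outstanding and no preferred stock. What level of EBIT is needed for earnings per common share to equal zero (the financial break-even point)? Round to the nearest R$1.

R$136,708

Annual interest = 4.4% × R$3,107,000 = R$136,708.00.
Without preferred stock the financial break-even is simply EBIT = interest = R$136,708.00.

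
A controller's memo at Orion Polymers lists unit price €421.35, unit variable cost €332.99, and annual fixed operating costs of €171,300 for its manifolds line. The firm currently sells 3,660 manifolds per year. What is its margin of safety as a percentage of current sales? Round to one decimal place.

47.0%

Each unit contributes €421.35 − €332.99 = €88.36. Break-even units = €171,300 ÷ €88.36 = 1,938.66; break-even revenue = 1,938.66 × €421.35 = €816,854.40.
Current sales = 3,660 × €421.35 = €1,542,141.00.
Margin of safety = (€1,542,141.00 − €816,854.40) ÷ €1,542,141.00 = 47.0%.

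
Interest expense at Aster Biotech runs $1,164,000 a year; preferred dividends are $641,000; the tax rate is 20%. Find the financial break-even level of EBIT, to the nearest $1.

Grossing the preferred dividend up to pre-tax terms: $641,000 / (1 − 0.20) = $801,250.00.
EPS = 0 when EBIT covers interest plus the pre-tax preferred burden: $1,164,000 + $801,250.00 = $1,965,250.00.

$1,965,250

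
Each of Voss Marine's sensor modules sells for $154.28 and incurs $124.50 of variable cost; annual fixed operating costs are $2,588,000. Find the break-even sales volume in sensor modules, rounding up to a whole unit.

86,904 sensor modules

Contribution margin per unit = $154.28 − $124.50 = $29.78.
Break-even Q = $2,588,000 / $29.78 = 86,903.96 → 86,904 sensor modules.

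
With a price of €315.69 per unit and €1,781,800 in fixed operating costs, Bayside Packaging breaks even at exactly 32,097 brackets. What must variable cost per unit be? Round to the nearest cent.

€260.18

At break-even, FC = Q × (P − VC), so P − VC = €1,781,800 ÷ 32,097 = €55.5130.
Variable cost per unit = €315.69 − €55.5130 = €260.18.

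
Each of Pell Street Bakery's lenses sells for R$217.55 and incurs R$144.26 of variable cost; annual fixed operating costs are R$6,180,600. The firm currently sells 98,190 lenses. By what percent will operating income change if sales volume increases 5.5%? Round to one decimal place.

+39.0%

Contribution at this volume is 98,190 × R$73.29 = R$7,196,345.10.
Operating income = contribution − fixed costs = R$7,196,345.10 − R$6,180,600 = R$1,015,745.10.
Degree of operating leverage = R$7,196,345.10 / R$1,015,745.10 = 7.0848.
So EBIT moves 7.0848 × (+5.5%) = +39.0%.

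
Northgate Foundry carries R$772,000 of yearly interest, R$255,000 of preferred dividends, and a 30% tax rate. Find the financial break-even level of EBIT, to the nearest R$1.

Preferred dividends are paid after tax, so their pre-tax equivalent is R$255,000 ÷ (1 − 0.30) = R$364,285.71.
EPS = 0 when EBIT covers interest plus the pre-tax preferred burden: R$772,000 + R$364,285.71 = R$1,136,285.71.

R$1,136,286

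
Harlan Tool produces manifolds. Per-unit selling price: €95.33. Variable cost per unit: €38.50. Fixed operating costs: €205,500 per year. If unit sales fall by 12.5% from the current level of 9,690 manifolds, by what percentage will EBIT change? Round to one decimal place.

-19.9%

Contribution at this volume is 9,690 × €56.83 = €550,682.70.
EBIT = €550,682.70 − €205,500 = €345,182.70.
Degree of operating leverage = €550,682.70 / €345,182.70 = 1.5953.
Operating income changes by 1.5953 × -12.5% = -19.9%.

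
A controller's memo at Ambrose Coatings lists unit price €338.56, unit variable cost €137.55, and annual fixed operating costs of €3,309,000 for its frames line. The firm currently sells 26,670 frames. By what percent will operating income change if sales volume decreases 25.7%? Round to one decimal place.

Contribution at this volume is 26,670 × €201.01 = €5,360,936.70.
Subtracting fixed costs: EBIT = €5,360,936.70 − €3,309,000 = €2,051,936.70.
Degree of operating leverage = €5,360,936.70 / €2,051,936.70 = 2.6126.
So EBIT moves 2.6126 × (-25.7%) = -67.1%.

-67.1%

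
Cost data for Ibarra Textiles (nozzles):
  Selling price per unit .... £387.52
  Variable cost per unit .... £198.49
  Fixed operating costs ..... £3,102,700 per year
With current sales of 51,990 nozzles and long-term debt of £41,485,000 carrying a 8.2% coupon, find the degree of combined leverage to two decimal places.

Total contribution margin = 51,990 × £189.03 = £9,827,669.70.
Operating income = contribution − fixed costs = £9,827,669.70 − £3,102,700 = £6,724,969.70. Interest = £3,401,770.00.
DOL = £9,827,669.70 ÷ £6,724,969.70 = 1.4614; DFL = £6,724,969.70 ÷ £3,323,199.70 = 2.0236.
Combined leverage = 1.4614 × 2.0236 = 2.9573.

2.96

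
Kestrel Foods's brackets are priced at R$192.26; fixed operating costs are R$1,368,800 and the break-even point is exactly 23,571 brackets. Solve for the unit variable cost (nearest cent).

R$134.19

At break-even, FC = Q × (P − VC), so P − VC = R$1,368,800 ÷ 23,571 = R$58.0714.
Hence VC = price − CM = R$192.26 − R$58.0714 = R$134.19.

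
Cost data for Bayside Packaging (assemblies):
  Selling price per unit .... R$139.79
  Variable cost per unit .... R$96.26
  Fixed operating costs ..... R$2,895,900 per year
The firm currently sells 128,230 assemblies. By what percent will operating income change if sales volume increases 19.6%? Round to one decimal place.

+40.7%

Total contribution margin = 128,230 × R$43.53 = R$5,581,851.90.
Operating income = contribution − fixed costs = R$5,581,851.90 − R$2,895,900 = R$2,685,951.90.
Degree of operating leverage = R$5,581,851.90 / R$2,685,951.90 = 2.0782.
Operating income changes by 2.0782 × +19.6% = +40.7%.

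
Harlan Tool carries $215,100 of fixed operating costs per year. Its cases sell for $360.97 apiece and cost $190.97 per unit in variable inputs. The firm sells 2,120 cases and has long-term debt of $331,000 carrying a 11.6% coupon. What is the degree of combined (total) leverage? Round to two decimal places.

3.37

Total contribution margin = 2,120 × $170.00 = $360,400.00.
EBIT = $360,400.00 − $215,100 = $145,300.00. Interest = $38,396.00.
DOL = $360,400.00 ÷ $145,300.00 = 2.4804; DFL = $145,300.00 ÷ $106,904.00 = 1.3592.
DCL = DOL × DFL = 2.4804 × 1.3592 = 3.3714.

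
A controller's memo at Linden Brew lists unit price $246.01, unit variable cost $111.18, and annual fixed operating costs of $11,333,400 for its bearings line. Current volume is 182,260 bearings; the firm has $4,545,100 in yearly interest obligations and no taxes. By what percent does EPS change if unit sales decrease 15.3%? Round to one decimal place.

Contribution at this volume is 182,260 × $134.83 = $24,574,115.80.
EBIT = $24,574,115.80 − $11,333,400 = $13,240,715.80.
Interest = $4,545,100.00, so EBIT − I = $8,695,615.80.
DCL = total CM / (EBIT − I) = $24,574,115.80 / $8,695,615.80 = 2.8260.
EPS therefore changes by 2.8260 × (-15.3%) = -43.2%.

-43.2%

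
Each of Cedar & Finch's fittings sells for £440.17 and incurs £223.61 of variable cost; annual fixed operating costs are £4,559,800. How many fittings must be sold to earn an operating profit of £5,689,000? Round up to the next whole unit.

47,326 fittings

Contribution margin per unit = £440.17 − £223.61 = £216.56.
Required volume = (fixed costs + target profit) ÷ CM = (£4,559,800 + £5,689,000) ÷ £216.56 = 47,325.45, so 47,326 fittings.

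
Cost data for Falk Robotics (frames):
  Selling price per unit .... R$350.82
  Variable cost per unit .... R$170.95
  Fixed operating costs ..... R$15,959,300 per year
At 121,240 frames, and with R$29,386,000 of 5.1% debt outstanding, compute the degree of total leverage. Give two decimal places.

5.01

Total contribution margin = 121,240 × R$179.87 = R$21,807,438.80.
Operating income = contribution − fixed costs = R$21,807,438.80 − R$15,959,300 = R$5,848,138.80. Interest = R$1,498,686.00.
DOL = R$21,807,438.80 ÷ R$5,848,138.80 = 3.7290; DFL = R$5,848,138.80 ÷ R$4,349,452.80 = 1.3446.
Combined leverage = 3.7290 × 1.3446 = 5.0140.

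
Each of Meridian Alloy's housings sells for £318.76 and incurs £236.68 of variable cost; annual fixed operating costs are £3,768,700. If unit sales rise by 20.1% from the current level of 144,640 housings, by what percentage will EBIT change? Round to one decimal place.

Total contribution margin = 144,640 × £82.08 = £11,872,051.20.
EBIT = £11,872,051.20 − £3,768,700 = £8,103,351.20.
Degree of operating leverage = £11,872,051.20 / £8,103,351.20 = 1.4651.
%ΔEBIT = DOL × %ΔSales = 1.4651 × +20.1% = +29.4%.

+29.4%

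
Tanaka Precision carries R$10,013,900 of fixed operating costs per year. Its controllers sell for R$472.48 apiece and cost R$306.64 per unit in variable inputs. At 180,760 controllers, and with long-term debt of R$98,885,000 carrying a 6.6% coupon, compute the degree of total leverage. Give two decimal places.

2.23

At 180,760 units, contribution = 180,760 × R$165.84 = R$29,977,238.40.
EBIT = R$29,977,238.40 − R$10,013,900 = R$19,963,338.40. Interest = R$6,526,410.00.
DOL = R$29,977,238.40 ÷ R$19,963,338.40 = 1.5016; DFL = R$19,963,338.40 ÷ R$13,436,928.40 = 1.4857.
DCL = DOL × DFL = 1.5016 × 1.4857 = 2.2309.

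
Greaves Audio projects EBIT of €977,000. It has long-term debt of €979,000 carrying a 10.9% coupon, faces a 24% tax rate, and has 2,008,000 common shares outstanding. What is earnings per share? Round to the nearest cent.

Pre-tax income = €977,000 − €106,711.00 = €870,289.00.
After tax at 24%: net income = €870,289.00 × 0.76 = €661,419.64.
EPS = €661,419.64 ÷ 2,008,000 = €0.33.

€0.33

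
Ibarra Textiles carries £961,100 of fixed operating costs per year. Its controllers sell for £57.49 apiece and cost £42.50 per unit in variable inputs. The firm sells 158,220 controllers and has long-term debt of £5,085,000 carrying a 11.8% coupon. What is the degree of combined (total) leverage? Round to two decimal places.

At 158,220 units, contribution = 158,220 × £14.99 = £2,371,717.80.
EBIT = £2,371,717.80 − £961,100 = £1,410,617.80. Interest = £600,030.00, so EBIT − I = £810,587.80.
DCL = contribution ÷ (EBIT − I) = £2,371,717.80 ÷ £810,587.80 = 2.9259.

2.93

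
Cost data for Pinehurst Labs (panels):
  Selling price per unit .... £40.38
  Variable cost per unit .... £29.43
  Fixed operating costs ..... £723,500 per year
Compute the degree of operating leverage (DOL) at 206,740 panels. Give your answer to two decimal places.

Contribution at this volume is 206,740 × £10.95 = £2,263,803.00.
Subtracting fixed costs: EBIT = £2,263,803.00 − £723,500 = £1,540,303.00.
DOL = contribution ÷ EBIT = £2,263,803.00 ÷ £1,540,303.00 = 1.4697.

1.47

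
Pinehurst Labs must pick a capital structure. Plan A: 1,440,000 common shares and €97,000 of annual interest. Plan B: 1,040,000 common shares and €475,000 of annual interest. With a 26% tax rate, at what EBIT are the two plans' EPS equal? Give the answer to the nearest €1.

Set EPS_A = EPS_B: (EBIT − €97,000)(1 − 0.26) ÷ 1,440,000 = (EBIT − €475,000)(1 − 0.26) ÷ 1,040,000.
Cancelling (1 − t) and cross-multiplying: 1,040,000·(EBIT − 97,000) = 1,440,000·(EBIT − 475,000).
EBIT × (1,440,000 − 1,040,000) = 475,000 × 1,440,000 − 97,000 × 1,040,000 = 583,120,000,000, so EBIT = 583,120,000,000 ÷ 400,000 = 1,457,800.00.

€1,457,800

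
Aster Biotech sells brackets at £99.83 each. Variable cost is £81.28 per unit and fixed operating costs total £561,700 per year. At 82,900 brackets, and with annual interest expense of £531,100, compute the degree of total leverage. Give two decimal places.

Contribution at this volume is 82,900 × £18.55 = £1,537,795.00.
EBIT = £1,537,795.00 − £561,700 = £976,095.00. Interest = £531,100.00.
DOL = £1,537,795.00 ÷ £976,095.00 = 1.5755; DFL = £976,095.00 ÷ £444,995.00 = 2.1935.
Combined leverage = 1.5755 × 2.1935 = 3.4559.

3.46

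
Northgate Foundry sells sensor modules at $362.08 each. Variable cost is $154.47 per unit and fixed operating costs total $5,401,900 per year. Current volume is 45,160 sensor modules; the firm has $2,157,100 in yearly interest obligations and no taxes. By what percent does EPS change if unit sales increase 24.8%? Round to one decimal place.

+128.0%

Contribution at this volume is 45,160 × $207.61 = $9,375,667.60.
Subtracting fixed costs: EBIT = $9,375,667.60 − $5,401,900 = $3,973,767.60.
After interest of $2,157,100.00, pre-tax earnings = $1,816,667.60.
Degree of combined leverage = contribution ÷ (EBIT − I) = $9,375,667.60 ÷ $1,816,667.60 = 5.1609.
EPS therefore changes by 5.1609 × (+24.8%) = +128.0%.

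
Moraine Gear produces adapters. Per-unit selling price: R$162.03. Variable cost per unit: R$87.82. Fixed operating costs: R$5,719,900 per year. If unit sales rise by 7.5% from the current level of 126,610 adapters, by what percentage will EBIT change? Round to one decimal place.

+19.2%

Total contribution margin = 126,610 × R$74.21 = R$9,395,728.10.
Operating income = contribution − fixed costs = R$9,395,728.10 − R$5,719,900 = R$3,675,828.10.
So DOL = total CM / EBIT = R$9,395,728.10 / R$3,675,828.10 = 2.5561.
Operating income changes by 2.5561 × +7.5% = +19.2%.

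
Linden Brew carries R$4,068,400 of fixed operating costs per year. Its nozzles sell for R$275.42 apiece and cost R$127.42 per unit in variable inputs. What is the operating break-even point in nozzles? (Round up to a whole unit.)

27,490 nozzles

Contribution margin per unit = R$275.42 − R$127.42 = R$148.00.
Break-even Q = R$4,068,400 / R$148.00 = 27,489.19 → 27,490 nozzles.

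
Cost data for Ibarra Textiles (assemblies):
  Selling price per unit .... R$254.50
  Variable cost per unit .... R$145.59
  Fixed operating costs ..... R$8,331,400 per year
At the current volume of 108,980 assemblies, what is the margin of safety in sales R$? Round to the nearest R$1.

Contribution margin per unit = R$254.50 − R$145.59 = R$108.91. Break-even units = R$8,331,400 ÷ R$108.91 = 76,498.03; break-even revenue = 76,498.03 × R$254.50 = R$19,468,747.59.
Current sales = 108,980 × R$254.50 = R$27,735,410.00.
Margin of safety = R$27,735,410.00 − R$19,468,747.59 = R$8,266,662.

R$8,266,662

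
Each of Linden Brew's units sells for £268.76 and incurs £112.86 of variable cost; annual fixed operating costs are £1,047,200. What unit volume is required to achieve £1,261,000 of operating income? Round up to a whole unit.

14,806 units

Contribution margin per unit = £268.76 − £112.86 = £155.90.
Required volume = (fixed costs + target profit) ÷ CM = (£1,047,200 + £1,261,000) ÷ £155.90 = 14,805.64, so 14,806 units.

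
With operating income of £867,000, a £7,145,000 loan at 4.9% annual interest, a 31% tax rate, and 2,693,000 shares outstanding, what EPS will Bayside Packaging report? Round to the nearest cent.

£0.13

Pre-tax income = £867,000 − £350,105.00 = £516,895.00.
Net income = £516,895.00 × (1 − 0.31) = £356,657.55.
Per share: £356,657.55 / 2,693,000 shares = £0.13.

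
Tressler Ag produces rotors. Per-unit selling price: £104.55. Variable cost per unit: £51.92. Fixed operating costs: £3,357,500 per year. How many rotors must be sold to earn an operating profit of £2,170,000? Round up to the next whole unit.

Each unit contributes £104.55 − £51.92 = £52.63.
Required volume = (fixed costs + target profit) ÷ CM = (£3,357,500 + £2,170,000) ÷ £52.63 = 105,025.65, so 105,026 rotors.

105,026 rotors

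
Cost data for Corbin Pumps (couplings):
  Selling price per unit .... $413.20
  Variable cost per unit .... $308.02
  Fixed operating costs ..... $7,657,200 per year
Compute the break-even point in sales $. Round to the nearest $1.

Contribution margin per unit = $413.20 − $308.02 = $105.18, a CM ratio of $105.18 ÷ $413.20 = 0.2545.
Break-even sales = FC ÷ CM ratio = $7,657,200 × $413.20 / $105.18 = $30,081,337.

$30,081,337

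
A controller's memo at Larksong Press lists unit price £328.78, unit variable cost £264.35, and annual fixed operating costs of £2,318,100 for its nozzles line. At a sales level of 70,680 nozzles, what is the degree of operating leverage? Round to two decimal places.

Contribution at this volume is 70,680 × £64.43 = £4,553,912.40.
Operating income = contribution − fixed costs = £4,553,912.40 − £2,318,100 = £2,235,812.40.
DOL = contribution ÷ EBIT = £4,553,912.40 ÷ £2,235,812.40 = 2.0368.

2.04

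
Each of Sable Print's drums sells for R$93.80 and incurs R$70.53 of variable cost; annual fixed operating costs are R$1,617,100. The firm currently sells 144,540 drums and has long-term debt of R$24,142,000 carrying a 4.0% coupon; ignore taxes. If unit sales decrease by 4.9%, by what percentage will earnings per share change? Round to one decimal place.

-21.1%

At 144,540 units, contribution = 144,540 × R$23.27 = R$3,363,445.80.
Subtracting fixed costs: EBIT = R$3,363,445.80 − R$1,617,100 = R$1,746,345.80.
Interest = R$965,680.00, so EBIT − I = R$780,665.80.
DCL = total CM / (EBIT − I) = R$3,363,445.80 / R$780,665.80 = 4.3084.
%ΔEPS = DCL × %ΔSales = 4.3084 × -4.9% = -21.1%.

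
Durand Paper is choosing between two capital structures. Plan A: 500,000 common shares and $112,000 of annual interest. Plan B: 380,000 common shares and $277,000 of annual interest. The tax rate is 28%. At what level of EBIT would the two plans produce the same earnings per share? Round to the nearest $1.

$799,500

At indifference, (EBIT − 112,000)(1 − t)/500,000 = (EBIT − 277,000)(1 − t)/380,000.
Cancelling (1 − t) and cross-multiplying: 380,000·(EBIT − 112,000) = 500,000·(EBIT − 277,000).
EBIT × (500,000 − 380,000) = 277,000 × 500,000 − 112,000 × 380,000 = 95,940,000,000, so EBIT = 95,940,000,000 ÷ 120,000 = 799,500.00.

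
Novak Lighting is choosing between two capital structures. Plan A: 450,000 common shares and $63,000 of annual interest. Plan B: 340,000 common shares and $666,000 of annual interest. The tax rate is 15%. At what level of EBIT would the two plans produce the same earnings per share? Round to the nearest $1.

$2,529,818

At indifference, (EBIT − 63,000)(1 − t)/450,000 = (EBIT − 666,000)(1 − t)/340,000.
Cancelling (1 − t) and cross-multiplying: 340,000·(EBIT − 63,000) = 450,000·(EBIT − 666,000).
Solving, EBIT = (666,000·450,000 − 63,000·340,000) / (450,000 − 340,000) = 278,280,000,000 / 110,000 = 2,529,818.18.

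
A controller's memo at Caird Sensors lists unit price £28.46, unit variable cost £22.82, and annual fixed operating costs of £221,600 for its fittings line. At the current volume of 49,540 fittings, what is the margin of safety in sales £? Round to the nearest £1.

Each unit contributes £28.46 − £22.82 = £5.64. Break-even units = £221,600 ÷ £5.64 = 39,290.78; break-even revenue = 39,290.78 × £28.46 = £1,118,215.60.
Current sales = 49,540 × £28.46 = £1,409,908.40.
Margin of safety = £1,409,908.40 − £1,118,215.60 = £291,693.

£291,693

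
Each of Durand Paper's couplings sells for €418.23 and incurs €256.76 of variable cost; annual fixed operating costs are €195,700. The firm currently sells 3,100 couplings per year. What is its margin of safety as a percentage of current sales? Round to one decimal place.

60.9%

Unit CM = price − variable cost = €418.23 − €256.76 = €161.47. Break-even units = €195,700 ÷ €161.47 = 1,211.99; break-even revenue = 1,211.99 × €418.23 = €506,890.51.
Current sales = 3,100 × €418.23 = €1,296,513.00.
Margin of safety = (€1,296,513.00 − €506,890.51) ÷ €1,296,513.00 = 60.9%.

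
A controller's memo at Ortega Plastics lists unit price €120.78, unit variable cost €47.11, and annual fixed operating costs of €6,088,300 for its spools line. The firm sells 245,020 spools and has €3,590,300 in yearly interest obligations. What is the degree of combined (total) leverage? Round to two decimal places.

At 245,020 units, contribution = 245,020 × €73.67 = €18,050,623.40.
Subtracting fixed costs: EBIT = €18,050,623.40 − €6,088,300 = €11,962,323.40. Interest = €3,590,300.00.
DOL = €18,050,623.40 ÷ €11,962,323.40 = 1.5090; DFL = €11,962,323.40 ÷ €8,372,023.40 = 1.4288.
Combined leverage = 1.5090 × 1.4288 = 2.1561.

2.16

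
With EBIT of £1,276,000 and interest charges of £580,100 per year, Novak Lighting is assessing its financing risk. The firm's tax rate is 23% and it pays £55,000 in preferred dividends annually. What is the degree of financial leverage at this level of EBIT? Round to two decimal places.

Annual interest charges come to £580,100.00.
Preferred dividends grossed up pre-tax: £55,000 / (1 − 0.23) = £71,428.57.
DFL = EBIT ÷ [EBIT − I − D_p/(1−t)] = £1,276,000 ÷ [£1,276,000 − £580,100.00 − £71,428.57] = £1,276,000 ÷ £624,471.43 = 2.0433.

2.04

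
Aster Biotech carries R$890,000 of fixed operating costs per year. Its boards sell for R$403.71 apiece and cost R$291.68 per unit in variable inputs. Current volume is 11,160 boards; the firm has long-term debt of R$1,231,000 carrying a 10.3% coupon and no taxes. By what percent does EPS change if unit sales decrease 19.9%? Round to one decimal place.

At 11,160 units, contribution = 11,160 × R$112.03 = R$1,250,254.80.
Operating income = contribution − fixed costs = R$1,250,254.80 − R$890,000 = R$360,254.80.
Interest = R$126,793.00, so EBIT − I = R$233,461.80.
Degree of combined leverage = contribution ÷ (EBIT − I) = R$1,250,254.80 ÷ R$233,461.80 = 5.3553.
EPS therefore changes by 5.3553 × (-19.9%) = -106.6%.

-106.6%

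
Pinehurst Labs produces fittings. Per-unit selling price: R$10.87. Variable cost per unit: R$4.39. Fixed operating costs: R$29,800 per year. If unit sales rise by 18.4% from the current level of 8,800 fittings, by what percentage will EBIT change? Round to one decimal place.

At 8,800 units, contribution = 8,800 × R$6.48 = R$57,024.00.
EBIT = R$57,024.00 − R$29,800 = R$27,224.00.
DOL = contribution ÷ EBIT = R$57,024.00 ÷ R$27,224.00 = 2.0946.
Operating income changes by 2.0946 × +18.4% = +38.5%.

+38.5%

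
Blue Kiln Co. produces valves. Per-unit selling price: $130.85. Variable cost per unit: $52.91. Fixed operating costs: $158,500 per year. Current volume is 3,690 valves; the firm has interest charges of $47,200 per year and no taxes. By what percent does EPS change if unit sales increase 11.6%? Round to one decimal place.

At 3,690 units, contribution = 3,690 × $77.94 = $287,598.60.
EBIT = $287,598.60 − $158,500 = $129,098.60.
After interest of $47,200.00, pre-tax earnings = $81,898.60.
DCL = total CM / (EBIT − I) = $287,598.60 / $81,898.60 = 3.5116.
EPS therefore changes by 3.5116 × (+11.6%) = +40.7%.

+40.7%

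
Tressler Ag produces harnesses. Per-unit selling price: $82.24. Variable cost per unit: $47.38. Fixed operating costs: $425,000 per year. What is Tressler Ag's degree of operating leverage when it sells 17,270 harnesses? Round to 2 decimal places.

Contribution at this volume is 17,270 × $34.86 = $602,032.20.
Operating income = contribution − fixed costs = $602,032.20 − $425,000 = $177,032.20.
DOL = contribution ÷ EBIT = $602,032.20 ÷ $177,032.20 = 3.4007.

3.40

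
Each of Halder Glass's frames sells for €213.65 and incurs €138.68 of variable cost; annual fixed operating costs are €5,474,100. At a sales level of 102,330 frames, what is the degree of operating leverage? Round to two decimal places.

At 102,330 units, contribution = 102,330 × €74.97 = €7,671,680.10.
Operating income = contribution − fixed costs = €7,671,680.10 − €5,474,100 = €2,197,580.10.
DOL = contribution ÷ EBIT = €7,671,680.10 ÷ €2,197,580.10 = 3.4910.

3.49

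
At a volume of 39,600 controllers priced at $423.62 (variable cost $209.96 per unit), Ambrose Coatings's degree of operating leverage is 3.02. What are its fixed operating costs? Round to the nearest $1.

$5,659,302

At 39,600 units, contribution = 39,600 × $213.66 = $8,460,936.00.
DOL = contribution / EBIT, so EBIT = $8,460,936.00 / 3.02 = $2,801,634.44.
Fixed costs = CM − EBIT = $8,460,936.00 − $2,801,634.44 = $5,659,302.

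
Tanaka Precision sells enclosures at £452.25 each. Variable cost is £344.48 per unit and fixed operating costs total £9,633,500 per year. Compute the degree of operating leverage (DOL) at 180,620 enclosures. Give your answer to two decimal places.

Contribution at this volume is 180,620 × £107.77 = £19,465,417.40.
EBIT = £19,465,417.40 − £9,633,500 = £9,831,917.40.
DOL = contribution ÷ EBIT = £19,465,417.40 ÷ £9,831,917.40 = 1.9798.

1.98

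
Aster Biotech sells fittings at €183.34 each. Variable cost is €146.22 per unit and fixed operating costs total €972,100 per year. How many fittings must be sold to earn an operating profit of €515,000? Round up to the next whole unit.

40,062 fittings

Each unit contributes €183.34 − €146.22 = €37.12.
Need Q such that Q × €37.12 − €972,100 = €515,000, i.e. Q = €1,487,100 / €37.12 = 40,061.96 → 40,062.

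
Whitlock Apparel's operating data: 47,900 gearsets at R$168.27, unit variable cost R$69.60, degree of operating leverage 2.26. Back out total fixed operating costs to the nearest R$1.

R$2,635,013

Total contribution margin = 47,900 × R$98.67 = R$4,726,293.00.
Since DOL = CM ÷ EBIT, EBIT = R$4,726,293.00 ÷ 2.26 = R$2,091,280.09.
Fixed costs = CM − EBIT = R$4,726,293.00 − R$2,091,280.09 = R$2,635,013.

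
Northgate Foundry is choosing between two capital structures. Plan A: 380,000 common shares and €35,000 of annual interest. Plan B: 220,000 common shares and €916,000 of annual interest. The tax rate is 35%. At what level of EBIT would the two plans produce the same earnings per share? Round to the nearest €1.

€2,127,375

At indifference, (EBIT − 35,000)(1 − t)/380,000 = (EBIT − 916,000)(1 − t)/220,000.
The (1 − t) factor cancels: (EBIT − 35,000) × 220,000 = (EBIT − 916,000) × 380,000.
Solving, EBIT = (916,000·380,000 − 35,000·220,000) / (380,000 − 220,000) = 340,380,000,000 / 160,000 = 2,127,375.00.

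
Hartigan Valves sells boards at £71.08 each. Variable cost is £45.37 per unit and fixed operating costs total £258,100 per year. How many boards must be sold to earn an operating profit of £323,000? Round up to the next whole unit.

22,603 boards

Unit CM = price − variable cost = £71.08 − £45.37 = £25.71.
Units = (FC + target) / CM = (£258,100 + £323,000) / £25.71 = 22,602.10, so 22,603 boards.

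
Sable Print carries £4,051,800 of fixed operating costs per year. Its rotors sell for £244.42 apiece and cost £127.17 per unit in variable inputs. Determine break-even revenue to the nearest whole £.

Contribution margin per unit = £244.42 − £127.17 = £117.25, a CM ratio of £117.25 ÷ £244.42 = 0.4797.
Break-even revenue = fixed costs × price ÷ CM = £4,051,800 × £244.42 ÷ £117.25 = £8,446,405.

£8,446,405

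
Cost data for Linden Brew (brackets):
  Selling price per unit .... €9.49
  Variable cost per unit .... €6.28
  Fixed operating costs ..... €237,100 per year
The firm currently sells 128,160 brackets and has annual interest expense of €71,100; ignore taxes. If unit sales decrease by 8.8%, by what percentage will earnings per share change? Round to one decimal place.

Total contribution margin = 128,160 × €3.21 = €411,393.60.
Subtracting fixed costs: EBIT = €411,393.60 − €237,100 = €174,293.60.
After interest of €71,100.00, pre-tax earnings = €103,193.60.
Degree of combined leverage = contribution ÷ (EBIT − I) = €411,393.60 ÷ €103,193.60 = 3.9866.
%ΔEPS = DCL × %ΔSales = 3.9866 × -8.8% = -35.1%.

-35.1%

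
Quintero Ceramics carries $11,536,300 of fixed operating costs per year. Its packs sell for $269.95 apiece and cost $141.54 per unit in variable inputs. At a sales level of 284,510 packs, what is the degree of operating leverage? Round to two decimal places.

1.46

At 284,510 units, contribution = 284,510 × $128.41 = $36,533,929.10.
Subtracting fixed costs: EBIT = $36,533,929.10 − $11,536,300 = $24,997,629.10.
DOL = contribution ÷ EBIT = $36,533,929.10 ÷ $24,997,629.10 = 1.4615.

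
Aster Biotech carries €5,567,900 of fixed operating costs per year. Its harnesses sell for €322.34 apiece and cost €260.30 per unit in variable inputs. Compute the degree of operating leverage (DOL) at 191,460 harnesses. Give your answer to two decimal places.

1.88

Contribution at this volume is 191,460 × €62.04 = €11,878,178.40.
Operating income = contribution − fixed costs = €11,878,178.40 − €5,567,900 = €6,310,278.40.
So DOL = total CM / EBIT = €11,878,178.40 / €6,310,278.40 = 1.8824.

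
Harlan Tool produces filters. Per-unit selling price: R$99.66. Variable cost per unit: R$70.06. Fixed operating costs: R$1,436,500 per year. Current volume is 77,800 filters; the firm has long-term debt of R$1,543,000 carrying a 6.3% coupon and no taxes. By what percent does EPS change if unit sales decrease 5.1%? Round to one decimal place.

Contribution at this volume is 77,800 × R$29.60 = R$2,302,880.00.
Operating income = contribution − fixed costs = R$2,302,880.00 − R$1,436,500 = R$866,380.00.
After interest of R$97,209.00, pre-tax earnings = R$769,171.00.
DCL = total CM / (EBIT − I) = R$2,302,880.00 / R$769,171.00 = 2.9940.
EPS therefore changes by 2.9940 × (-5.1%) = -15.3%.

-15.3%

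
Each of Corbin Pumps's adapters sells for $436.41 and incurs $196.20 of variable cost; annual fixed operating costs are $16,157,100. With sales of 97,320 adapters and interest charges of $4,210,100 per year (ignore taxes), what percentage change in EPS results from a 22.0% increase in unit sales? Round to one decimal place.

Contribution at this volume is 97,320 × $240.21 = $23,377,237.20.
EBIT = $23,377,237.20 − $16,157,100 = $7,220,137.20.
Interest = $4,210,100.00, so EBIT − I = $3,010,037.20.
Degree of combined leverage = contribution ÷ (EBIT − I) = $23,377,237.20 ÷ $3,010,037.20 = 7.7664.
%ΔEPS = DCL × %ΔSales = 7.7664 × +22.0% = +170.9%.

+170.9%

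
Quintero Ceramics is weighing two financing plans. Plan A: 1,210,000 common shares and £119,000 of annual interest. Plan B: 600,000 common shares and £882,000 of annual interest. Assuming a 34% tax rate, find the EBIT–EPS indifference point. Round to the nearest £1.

At indifference, (EBIT − 119,000)(1 − t)/1,210,000 = (EBIT − 882,000)(1 − t)/600,000.
Cancelling (1 − t) and cross-multiplying: 600,000·(EBIT − 119,000) = 1,210,000·(EBIT − 882,000).
EBIT × (1,210,000 − 600,000) = 882,000 × 1,210,000 − 119,000 × 600,000 = 995,820,000,000, so EBIT = 995,820,000,000 ÷ 610,000 = 1,632,491.80.

£1,632,492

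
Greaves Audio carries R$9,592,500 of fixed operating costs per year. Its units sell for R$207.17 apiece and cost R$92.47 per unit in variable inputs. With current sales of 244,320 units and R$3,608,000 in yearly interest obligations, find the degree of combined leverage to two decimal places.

Total contribution margin = 244,320 × R$114.70 = R$28,023,504.00.
Operating income = contribution − fixed costs = R$28,023,504.00 − R$9,592,500 = R$18,431,004.00. Interest = R$3,608,000.00.
DOL = R$28,023,504.00 ÷ R$18,431,004.00 = 1.5205; DFL = R$18,431,004.00 ÷ R$14,823,004.00 = 1.2434.
DCL = DOL × DFL = 1.5205 × 1.2434 = 1.8906.

1.89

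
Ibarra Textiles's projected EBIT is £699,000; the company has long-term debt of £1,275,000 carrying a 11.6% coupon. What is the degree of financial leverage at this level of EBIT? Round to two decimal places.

Annual interest charges come to £147,900.00.
DFL = EBIT ÷ (EBIT − I) = £699,000 ÷ (£699,000 − £147,900.00) = £699,000 ÷ £551,100.00 = 1.2684.

1.27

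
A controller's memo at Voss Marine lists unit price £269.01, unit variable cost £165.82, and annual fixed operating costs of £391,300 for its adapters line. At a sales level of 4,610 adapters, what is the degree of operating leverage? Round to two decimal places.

Total contribution margin = 4,610 × £103.19 = £475,705.90.
EBIT = £475,705.90 − £391,300 = £84,405.90.
Degree of operating leverage = £475,705.90 / £84,405.90 = 5.6359.

5.64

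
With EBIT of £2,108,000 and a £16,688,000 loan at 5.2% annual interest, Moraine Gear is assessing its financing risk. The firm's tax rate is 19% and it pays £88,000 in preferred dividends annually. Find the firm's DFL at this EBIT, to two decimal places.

1.86

Interest = £867,776.00.
Pre-tax preferred-dividend burden = £88,000 ÷ (1 − 0.19) = £108,641.98.
DFL = EBIT ÷ [EBIT − I − D_p/(1−t)] = £2,108,000 ÷ [£2,108,000 − £867,776.00 − £108,641.98] = £2,108,000 ÷ £1,131,582.02 = 1.8629.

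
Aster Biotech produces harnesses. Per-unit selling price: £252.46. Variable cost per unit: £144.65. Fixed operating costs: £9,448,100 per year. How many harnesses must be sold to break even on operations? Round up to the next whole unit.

Unit CM = price − variable cost = £252.46 − £144.65 = £107.81.
Break-even Q = £9,448,100 / £107.81 = 87,636.58 → 87,637 harnesses.

87,637 harnesses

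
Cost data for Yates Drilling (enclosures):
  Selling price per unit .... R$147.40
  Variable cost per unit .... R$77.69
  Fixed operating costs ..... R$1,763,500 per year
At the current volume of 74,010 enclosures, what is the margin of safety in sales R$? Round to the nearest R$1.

R$7,180,199

Contribution margin per unit = R$147.40 − R$77.69 = R$69.71. Break-even units = R$1,763,500 ÷ R$69.71 = 25,297.66; break-even revenue = 25,297.66 × R$147.40 = R$3,728,875.34.
Current sales = 74,010 × R$147.40 = R$10,909,074.00.
Margin of safety = R$10,909,074.00 − R$3,728,875.34 = R$7,180,199.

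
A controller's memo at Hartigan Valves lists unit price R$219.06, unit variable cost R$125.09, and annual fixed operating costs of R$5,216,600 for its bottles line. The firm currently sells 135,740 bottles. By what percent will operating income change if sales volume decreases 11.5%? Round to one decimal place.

Total contribution margin = 135,740 × R$93.97 = R$12,755,487.80.
Operating income = contribution − fixed costs = R$12,755,487.80 − R$5,216,600 = R$7,538,887.80.
So DOL = total CM / EBIT = R$12,755,487.80 / R$7,538,887.80 = 1.6920.
%ΔEBIT = DOL × %ΔSales = 1.6920 × -11.5% = -19.5%.

-19.5%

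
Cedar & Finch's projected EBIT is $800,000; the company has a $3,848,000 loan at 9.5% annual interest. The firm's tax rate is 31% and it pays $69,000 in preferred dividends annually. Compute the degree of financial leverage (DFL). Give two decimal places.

2.39

Interest = $365,560.00.
Preferred dividends grossed up pre-tax: $69,000 / (1 − 0.31) = $100,000.00.
DFL = EBIT ÷ [EBIT − I − D_p/(1−t)] = $800,000 ÷ [$800,000 − $365,560.00 − $100,000.00] = $800,000 ÷ $334,440.00 = 2.3921.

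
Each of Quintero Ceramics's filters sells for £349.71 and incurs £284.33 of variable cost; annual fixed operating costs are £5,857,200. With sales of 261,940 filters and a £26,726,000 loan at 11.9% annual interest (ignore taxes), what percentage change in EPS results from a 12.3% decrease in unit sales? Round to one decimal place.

Contribution at this volume is 261,940 × £65.38 = £17,125,637.20.
Operating income = contribution − fixed costs = £17,125,637.20 − £5,857,200 = £11,268,437.20.
Interest = £3,180,394.00, so EBIT − I = £8,088,043.20.
DCL = total CM / (EBIT − I) = £17,125,637.20 / £8,088,043.20 = 2.1174.
EPS therefore changes by 2.1174 × (-12.3%) = -26.0%.

-26.0%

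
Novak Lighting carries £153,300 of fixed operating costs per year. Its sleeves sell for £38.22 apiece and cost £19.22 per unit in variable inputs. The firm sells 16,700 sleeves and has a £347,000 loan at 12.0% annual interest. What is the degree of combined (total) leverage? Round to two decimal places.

2.59

Total contribution margin = 16,700 × £19.00 = £317,300.00.
Operating income = contribution − fixed costs = £317,300.00 − £153,300 = £164,000.00. Interest = £41,640.00.
DOL = £317,300.00 ÷ £164,000.00 = 1.9348; DFL = £164,000.00 ÷ £122,360.00 = 1.3403.
Combined leverage = 1.9348 × 1.3403 = 2.5932.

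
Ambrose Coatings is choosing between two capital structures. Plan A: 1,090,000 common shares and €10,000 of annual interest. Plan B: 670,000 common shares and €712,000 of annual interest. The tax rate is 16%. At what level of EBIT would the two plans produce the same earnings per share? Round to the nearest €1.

At indifference, (EBIT − 10,000)(1 − t)/1,090,000 = (EBIT − 712,000)(1 − t)/670,000.
Cancelling (1 − t) and cross-multiplying: 670,000·(EBIT − 10,000) = 1,090,000·(EBIT − 712,000).
Solving, EBIT = (712,000·1,090,000 − 10,000·670,000) / (1,090,000 − 670,000) = 769,380,000,000 / 420,000 = 1,831,857.14.

€1,831,857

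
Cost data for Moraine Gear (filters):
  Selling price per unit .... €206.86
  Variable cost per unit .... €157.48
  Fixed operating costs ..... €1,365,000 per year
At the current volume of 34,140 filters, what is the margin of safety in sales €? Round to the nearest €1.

Each unit contributes €206.86 − €157.48 = €49.38. Break-even units = €1,365,000 ÷ €49.38 = 27,642.77; break-even revenue = 27,642.77 × €206.86 = €5,718,183.48.
Actual sales revenue = 34,140 × €206.86 = €7,062,200.40.
Margin of safety = €7,062,200.40 − €5,718,183.48 = €1,344,017.

€1,344,017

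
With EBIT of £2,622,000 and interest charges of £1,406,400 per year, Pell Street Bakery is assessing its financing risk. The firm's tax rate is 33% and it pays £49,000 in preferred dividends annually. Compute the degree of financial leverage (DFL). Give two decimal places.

Interest = £1,406,400.00.
Preferred dividends grossed up pre-tax: £49,000 / (1 − 0.33) = £73,134.33.
DFL = EBIT ÷ [EBIT − I − D_p/(1−t)] = £2,622,000 ÷ [£2,622,000 − £1,406,400.00 − £73,134.33] = £2,622,000 ÷ £1,142,465.67 = 2.2950.

2.30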